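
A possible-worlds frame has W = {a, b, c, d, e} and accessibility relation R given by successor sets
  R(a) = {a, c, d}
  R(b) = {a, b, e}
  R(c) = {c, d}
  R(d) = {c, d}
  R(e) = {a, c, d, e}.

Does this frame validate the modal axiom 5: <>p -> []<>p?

No

By correspondence theory, 5 is valid on a frame iff R is Euclidean.
Euclidean: no — b R a and b R e, but not a R e.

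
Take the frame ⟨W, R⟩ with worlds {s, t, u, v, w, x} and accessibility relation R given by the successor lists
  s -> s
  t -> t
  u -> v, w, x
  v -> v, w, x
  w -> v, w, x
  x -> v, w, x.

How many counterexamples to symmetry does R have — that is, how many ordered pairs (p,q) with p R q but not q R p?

Enumerating: (u,v), (u,w), (u,x).

3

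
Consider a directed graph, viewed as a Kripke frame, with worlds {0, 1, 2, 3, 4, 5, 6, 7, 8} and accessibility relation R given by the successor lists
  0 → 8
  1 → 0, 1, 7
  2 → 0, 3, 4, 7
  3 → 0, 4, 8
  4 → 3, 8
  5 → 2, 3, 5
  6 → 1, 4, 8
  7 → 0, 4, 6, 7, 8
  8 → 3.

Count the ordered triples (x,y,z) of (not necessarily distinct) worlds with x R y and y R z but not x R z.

30

Enumerating: (0,8,3), (1,0,8), (1,7,4), (1,7,6), (1,7,8), (2,0,8), (2,3,8), (2,4,8), (2,7,6), (2,7,8), (3,4,3), (3,8,3), … and 18 more.
Total: 30.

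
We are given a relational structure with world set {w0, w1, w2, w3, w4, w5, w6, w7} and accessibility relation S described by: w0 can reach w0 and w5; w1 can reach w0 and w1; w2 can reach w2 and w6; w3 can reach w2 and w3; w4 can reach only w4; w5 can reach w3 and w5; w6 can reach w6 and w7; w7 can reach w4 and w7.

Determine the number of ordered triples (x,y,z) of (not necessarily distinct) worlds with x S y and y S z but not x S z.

6

Enumerating: (w0,w5,w3), (w1,w0,w5), (w2,w6,w7), (w3,w2,w6), (w5,w3,w2), (w6,w7,w4).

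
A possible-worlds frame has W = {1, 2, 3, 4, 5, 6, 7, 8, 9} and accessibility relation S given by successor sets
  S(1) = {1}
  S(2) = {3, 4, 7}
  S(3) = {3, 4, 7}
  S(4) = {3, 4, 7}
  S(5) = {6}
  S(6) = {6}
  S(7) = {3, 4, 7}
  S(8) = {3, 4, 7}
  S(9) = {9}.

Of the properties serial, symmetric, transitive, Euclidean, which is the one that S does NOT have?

symmetric

Serial: yes — every world has a successor (e.g. 1 S 1).
Symmetric: no — 2 S 3 but not 3 S 2.
Transitive: yes — every two-step S-path is closed by a direct edge.
Euclidean: yes — any two successors of a common world are S-related.
Only symmetric fails.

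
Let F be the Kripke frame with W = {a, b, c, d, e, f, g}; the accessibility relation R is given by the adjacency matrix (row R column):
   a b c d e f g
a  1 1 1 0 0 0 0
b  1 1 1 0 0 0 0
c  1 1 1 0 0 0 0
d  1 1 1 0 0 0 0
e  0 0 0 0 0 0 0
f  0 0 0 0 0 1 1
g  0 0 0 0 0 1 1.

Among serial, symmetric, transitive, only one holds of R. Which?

transitive

Serial: no — e has no R-successor.
Symmetric: no — d R a but not a R d.
Transitive: yes — every two-step R-path is closed by a direct edge.
Only transitive holds.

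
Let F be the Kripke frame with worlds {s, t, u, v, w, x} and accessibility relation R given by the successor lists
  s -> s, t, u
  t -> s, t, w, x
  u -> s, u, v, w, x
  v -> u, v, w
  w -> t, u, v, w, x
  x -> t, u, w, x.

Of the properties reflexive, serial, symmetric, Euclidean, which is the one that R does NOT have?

Euclidean

Reflexive: yes — every world is R-related to itself.
Serial: yes — every world has a successor (e.g. s R s).
Symmetric: yes — every pair in R has its reverse in R.
Euclidean: no — s R t and s R u, but not t R u.
Only Euclidean fails.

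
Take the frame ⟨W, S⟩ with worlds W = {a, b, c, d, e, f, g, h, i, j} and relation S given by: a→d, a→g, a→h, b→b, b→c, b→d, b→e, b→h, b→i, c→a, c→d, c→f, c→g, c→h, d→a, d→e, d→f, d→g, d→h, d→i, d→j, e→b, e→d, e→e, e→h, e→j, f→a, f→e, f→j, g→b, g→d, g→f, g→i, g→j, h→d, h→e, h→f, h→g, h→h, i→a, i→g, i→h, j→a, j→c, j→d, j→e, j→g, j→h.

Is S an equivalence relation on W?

Reflexive: no — a is not related to itself.
Symmetric: no — a S g but not g S a.
Transitive: no — a S d and d S e, but not a S e.
So S is not an equivalence relation.

No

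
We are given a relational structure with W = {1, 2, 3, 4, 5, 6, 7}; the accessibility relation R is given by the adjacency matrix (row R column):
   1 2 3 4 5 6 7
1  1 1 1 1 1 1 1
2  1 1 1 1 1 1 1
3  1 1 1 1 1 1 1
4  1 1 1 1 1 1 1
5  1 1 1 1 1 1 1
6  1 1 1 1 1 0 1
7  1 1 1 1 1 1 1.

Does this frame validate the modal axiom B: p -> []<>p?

Yes

The schema B characterises exactly the symmetric frames.
Symmetric: yes — every pair in R has its reverse in R.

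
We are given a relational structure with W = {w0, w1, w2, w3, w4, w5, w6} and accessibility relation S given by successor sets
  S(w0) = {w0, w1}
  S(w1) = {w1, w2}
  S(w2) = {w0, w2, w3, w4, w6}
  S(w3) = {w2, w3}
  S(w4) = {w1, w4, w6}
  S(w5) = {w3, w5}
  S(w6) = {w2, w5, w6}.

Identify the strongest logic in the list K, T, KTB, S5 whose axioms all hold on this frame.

T

Reflexive (axiom T): yes — every world is S-related to itself.
Symmetric (axiom B): no — w0 S w1 but not w1 S w0.
Euclidean (axiom 5): no — w2 S w0 and w2 S w3, but not w0 S w3.
So F validates K, T; KTB would additionally require S to be symmetric. The strongest is T.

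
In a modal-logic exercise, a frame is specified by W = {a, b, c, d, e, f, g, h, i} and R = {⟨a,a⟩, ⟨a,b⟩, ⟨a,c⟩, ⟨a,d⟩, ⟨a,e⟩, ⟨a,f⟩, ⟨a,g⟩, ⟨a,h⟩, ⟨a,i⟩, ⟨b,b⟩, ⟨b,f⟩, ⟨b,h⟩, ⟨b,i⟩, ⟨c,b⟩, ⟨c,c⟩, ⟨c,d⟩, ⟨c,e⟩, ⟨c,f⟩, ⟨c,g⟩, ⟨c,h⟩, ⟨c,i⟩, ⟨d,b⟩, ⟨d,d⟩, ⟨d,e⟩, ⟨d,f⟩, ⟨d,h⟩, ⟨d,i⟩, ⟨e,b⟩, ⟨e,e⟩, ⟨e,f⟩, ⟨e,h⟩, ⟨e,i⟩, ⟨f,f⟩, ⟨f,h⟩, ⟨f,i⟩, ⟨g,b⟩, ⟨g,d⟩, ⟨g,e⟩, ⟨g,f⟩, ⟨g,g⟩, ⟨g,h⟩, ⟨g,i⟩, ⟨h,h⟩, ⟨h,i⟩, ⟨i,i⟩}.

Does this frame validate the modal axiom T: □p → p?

Yes

By correspondence theory, T is valid on a frame iff R is reflexive.
Reflexive: yes — every world is R-related to itself.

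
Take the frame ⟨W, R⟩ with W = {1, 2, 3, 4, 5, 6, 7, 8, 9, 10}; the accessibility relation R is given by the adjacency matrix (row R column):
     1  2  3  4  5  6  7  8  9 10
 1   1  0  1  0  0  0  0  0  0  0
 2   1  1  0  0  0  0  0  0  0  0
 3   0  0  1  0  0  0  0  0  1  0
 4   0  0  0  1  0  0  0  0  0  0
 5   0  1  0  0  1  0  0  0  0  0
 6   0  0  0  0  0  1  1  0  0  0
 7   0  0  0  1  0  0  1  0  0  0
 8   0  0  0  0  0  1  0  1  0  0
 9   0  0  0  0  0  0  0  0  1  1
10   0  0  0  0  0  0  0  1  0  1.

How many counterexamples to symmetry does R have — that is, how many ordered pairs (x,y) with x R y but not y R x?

9

Enumerating: (1,3), (10,8), (2,1), (3,9), (5,2), (6,7), (7,4), (8,6), (9,10).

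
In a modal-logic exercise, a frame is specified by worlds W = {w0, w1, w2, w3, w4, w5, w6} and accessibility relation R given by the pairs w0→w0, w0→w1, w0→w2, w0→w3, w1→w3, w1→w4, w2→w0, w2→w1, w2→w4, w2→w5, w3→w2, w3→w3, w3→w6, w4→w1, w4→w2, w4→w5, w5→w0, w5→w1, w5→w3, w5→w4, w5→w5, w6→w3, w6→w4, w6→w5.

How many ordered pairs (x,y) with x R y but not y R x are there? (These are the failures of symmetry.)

11

Enumerating: (w0,w1), (w0,w3), (w1,w3), (w2,w1), (w2,w5), (w3,w2), (w5,w0), (w5,w1), (w5,w3), (w6,w4), (w6,w5).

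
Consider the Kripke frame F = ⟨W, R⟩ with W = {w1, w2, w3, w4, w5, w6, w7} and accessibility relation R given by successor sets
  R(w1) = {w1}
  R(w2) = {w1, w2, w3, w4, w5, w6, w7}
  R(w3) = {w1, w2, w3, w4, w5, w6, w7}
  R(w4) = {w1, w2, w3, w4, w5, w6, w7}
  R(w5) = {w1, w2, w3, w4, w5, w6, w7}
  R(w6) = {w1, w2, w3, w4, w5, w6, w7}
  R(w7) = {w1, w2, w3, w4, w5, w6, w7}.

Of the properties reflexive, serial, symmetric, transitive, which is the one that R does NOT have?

Reflexive: yes — every world is R-related to itself.
Serial: yes — every world has a successor (e.g. w1 R w1).
Symmetric: no — w2 R w1 but not w1 R w2.
Transitive: yes — every two-step R-path is closed by a direct edge.
Only symmetric fails.

symmetric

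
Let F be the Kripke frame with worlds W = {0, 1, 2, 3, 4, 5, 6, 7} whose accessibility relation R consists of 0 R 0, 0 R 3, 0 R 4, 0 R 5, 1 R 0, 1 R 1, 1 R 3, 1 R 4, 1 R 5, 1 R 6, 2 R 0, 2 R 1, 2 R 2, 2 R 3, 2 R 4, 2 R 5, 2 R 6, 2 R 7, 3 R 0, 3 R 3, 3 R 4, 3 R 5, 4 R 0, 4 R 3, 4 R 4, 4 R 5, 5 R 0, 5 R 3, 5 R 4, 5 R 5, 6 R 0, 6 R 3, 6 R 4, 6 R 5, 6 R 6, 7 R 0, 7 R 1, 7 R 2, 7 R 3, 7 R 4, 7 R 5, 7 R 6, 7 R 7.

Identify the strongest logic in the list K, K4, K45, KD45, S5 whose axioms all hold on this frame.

Transitive (axiom 4): yes — every two-step R-path is closed by a direct edge.
Euclidean (axiom 5): no — 1 R 0 and 1 R 6, but not 0 R 6.
Serial (axiom D): yes — every world has a successor (e.g. 0 R 0).
Reflexive (axiom T): yes — every world is R-related to itself.
So F validates K, K4; K45 would additionally require R to be Euclidean. The strongest is K4.

K4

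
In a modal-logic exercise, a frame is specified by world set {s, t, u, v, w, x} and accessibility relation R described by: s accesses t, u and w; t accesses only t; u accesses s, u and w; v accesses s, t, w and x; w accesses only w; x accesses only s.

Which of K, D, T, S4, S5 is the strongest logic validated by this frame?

D

Serial (axiom D): yes — every world has a successor (e.g. s R t).
Reflexive (axiom T): no — s is not related to itself.
Transitive (axiom 4): no — u R s and s R t, but not u R t.
Euclidean (axiom 5): no — s R t and s R u, but not t R u.
So F validates K, D; T would additionally require R to be reflexive. The strongest is D.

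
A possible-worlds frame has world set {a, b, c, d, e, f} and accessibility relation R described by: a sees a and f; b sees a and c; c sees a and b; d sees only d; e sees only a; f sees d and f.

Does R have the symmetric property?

Symmetric: no — a R f but not f R a.

No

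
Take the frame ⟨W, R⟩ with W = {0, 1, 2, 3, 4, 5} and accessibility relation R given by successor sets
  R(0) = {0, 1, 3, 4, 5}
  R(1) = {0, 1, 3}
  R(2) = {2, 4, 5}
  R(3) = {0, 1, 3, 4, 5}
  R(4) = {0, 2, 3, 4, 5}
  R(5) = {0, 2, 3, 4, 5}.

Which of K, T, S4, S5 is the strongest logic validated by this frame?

Reflexive (axiom T): yes — every world is R-related to itself.
Transitive (axiom 4): no — 0 R 4 and 4 R 2, but not 0 R 2.
Euclidean (axiom 5): no — 0 R 1 and 0 R 4, but not 1 R 4.
So F validates K, T; S4 would additionally require R to be transitive. The strongest is T.

T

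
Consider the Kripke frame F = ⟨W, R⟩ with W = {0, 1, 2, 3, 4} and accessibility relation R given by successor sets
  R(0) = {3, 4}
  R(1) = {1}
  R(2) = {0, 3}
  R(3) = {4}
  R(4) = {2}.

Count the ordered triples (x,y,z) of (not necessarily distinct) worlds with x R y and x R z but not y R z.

8

Enumerating: (0,3,3), (0,4,3), (0,4,4), (2,0,0), (2,3,0), (2,3,3), (3,4,4), (4,2,2).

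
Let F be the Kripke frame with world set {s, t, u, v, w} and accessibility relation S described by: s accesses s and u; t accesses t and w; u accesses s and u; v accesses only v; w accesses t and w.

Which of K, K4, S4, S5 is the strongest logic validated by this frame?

S5

Transitive (axiom 4): yes — every two-step S-path is closed by a direct edge.
Reflexive (axiom T): yes — every world is S-related to itself.
Euclidean (axiom 5): yes — any two successors of a common world are S-related.
So F validates K, K4, S4, S5. The strongest is S5.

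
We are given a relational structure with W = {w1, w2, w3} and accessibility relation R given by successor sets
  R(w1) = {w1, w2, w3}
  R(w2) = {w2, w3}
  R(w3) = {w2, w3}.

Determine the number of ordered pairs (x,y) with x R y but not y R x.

2

Enumerating: (w1,w2), (w1,w3).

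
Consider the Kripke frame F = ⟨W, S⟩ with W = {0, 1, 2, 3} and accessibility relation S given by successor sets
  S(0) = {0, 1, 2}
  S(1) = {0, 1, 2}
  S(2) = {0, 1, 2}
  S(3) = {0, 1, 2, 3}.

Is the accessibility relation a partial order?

Reflexive: yes — every world is S-related to itself.
Transitive: yes — every two-step S-path is closed by a direct edge.
Antisymmetric: no — 0 S 1 and 1 S 0 with 0 ≠ 1.
So S is not a partial order.

No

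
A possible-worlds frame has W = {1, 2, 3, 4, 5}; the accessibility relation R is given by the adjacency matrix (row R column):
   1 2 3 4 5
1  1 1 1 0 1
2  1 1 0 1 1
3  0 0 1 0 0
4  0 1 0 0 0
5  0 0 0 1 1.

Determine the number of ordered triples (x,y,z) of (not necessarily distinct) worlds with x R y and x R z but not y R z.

Enumerating: (1,2,3), (1,3,1), (1,3,2), (1,3,5), (1,5,1), (1,5,2), (1,5,3), (2,1,4), (2,4,1), (2,4,4), (2,4,5), (2,5,1), (2,5,2), (5,4,4), (5,4,5).

15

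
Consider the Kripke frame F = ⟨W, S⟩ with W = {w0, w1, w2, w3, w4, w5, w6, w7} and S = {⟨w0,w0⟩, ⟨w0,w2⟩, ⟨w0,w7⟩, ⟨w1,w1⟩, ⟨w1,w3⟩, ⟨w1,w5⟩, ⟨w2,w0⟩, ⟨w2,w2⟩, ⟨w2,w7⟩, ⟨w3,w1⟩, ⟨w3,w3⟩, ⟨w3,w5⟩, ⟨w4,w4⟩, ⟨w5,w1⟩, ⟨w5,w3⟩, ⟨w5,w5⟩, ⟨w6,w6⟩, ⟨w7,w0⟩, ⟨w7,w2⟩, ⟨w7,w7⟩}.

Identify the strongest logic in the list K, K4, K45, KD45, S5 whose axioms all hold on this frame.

Transitive (axiom 4): yes — every two-step S-path is closed by a direct edge.
Euclidean (axiom 5): yes — any two successors of a common world are S-related.
Serial (axiom D): yes — every world has a successor (e.g. w0 S w0).
Reflexive (axiom T): yes — every world is S-related to itself.
So F validates K, K4, K45, KD45, S5. The strongest is S5.

S5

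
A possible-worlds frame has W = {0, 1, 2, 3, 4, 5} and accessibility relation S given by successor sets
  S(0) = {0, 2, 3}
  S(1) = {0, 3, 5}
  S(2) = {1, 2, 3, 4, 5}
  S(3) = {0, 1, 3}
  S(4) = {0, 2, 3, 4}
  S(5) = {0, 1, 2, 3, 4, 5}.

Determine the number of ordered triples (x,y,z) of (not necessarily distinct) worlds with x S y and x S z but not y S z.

Enumerating: (0,2,0), (0,3,2), (1,0,5), (1,3,5), (2,1,1), (2,1,2), (2,1,4), (2,3,2), (2,3,4), (2,3,5), (2,4,1), (2,4,5), … and 18 more.
Total: 30.

30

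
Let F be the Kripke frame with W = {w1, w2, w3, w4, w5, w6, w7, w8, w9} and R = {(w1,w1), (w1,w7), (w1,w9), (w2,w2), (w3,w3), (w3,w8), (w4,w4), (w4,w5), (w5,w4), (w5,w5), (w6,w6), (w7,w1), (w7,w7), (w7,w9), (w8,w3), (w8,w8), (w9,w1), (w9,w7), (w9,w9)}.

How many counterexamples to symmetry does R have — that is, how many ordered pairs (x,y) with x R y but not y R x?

0

R is symmetric; there are no such tuples.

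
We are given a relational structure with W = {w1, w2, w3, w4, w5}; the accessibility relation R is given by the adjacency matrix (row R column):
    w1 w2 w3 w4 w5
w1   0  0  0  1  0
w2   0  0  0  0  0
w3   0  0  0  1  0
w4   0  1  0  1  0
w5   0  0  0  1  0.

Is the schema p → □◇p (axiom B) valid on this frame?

Axiom B corresponds to the accessibility relation being symmetric.
Symmetric: no — w1 R w4 but not w4 R w1.

No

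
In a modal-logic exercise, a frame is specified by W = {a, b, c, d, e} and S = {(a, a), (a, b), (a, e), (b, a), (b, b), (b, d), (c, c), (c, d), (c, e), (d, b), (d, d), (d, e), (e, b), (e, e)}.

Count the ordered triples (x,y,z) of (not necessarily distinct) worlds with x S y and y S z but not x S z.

8

Enumerating: (a,b,d), (b,a,e), (b,d,e), (c,d,b), (c,e,b), (d,b,a), (e,b,a), (e,b,d).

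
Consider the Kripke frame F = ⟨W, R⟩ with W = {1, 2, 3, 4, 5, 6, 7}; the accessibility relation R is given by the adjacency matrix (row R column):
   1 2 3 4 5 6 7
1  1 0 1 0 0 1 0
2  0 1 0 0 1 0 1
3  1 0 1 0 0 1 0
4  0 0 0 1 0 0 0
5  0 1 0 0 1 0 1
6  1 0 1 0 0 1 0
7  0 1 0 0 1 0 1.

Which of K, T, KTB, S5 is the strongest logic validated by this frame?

Reflexive (axiom T): yes — every world is R-related to itself.
Symmetric (axiom B): yes — every pair in R has its reverse in R.
Euclidean (axiom 5): yes — any two successors of a common world are R-related.
So F validates K, T, KTB, S5. The strongest is S5.

S5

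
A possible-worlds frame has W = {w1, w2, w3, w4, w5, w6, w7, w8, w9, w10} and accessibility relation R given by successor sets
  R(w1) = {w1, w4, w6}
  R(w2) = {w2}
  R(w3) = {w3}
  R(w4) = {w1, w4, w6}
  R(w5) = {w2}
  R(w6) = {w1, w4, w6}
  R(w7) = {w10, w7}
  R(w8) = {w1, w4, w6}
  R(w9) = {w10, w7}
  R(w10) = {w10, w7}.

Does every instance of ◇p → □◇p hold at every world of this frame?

Axiom 5 corresponds to the accessibility relation being Euclidean.
Euclidean: yes — any two successors of a common world are R-related.

Yes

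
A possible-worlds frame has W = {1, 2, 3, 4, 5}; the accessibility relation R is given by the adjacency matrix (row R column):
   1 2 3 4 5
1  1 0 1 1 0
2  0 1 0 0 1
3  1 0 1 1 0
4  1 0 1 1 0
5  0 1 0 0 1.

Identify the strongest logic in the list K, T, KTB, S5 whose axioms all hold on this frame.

Reflexive (axiom T): yes — every world is R-related to itself.
Symmetric (axiom B): yes — every pair in R has its reverse in R.
Euclidean (axiom 5): yes — any two successors of a common world are R-related.
So F validates K, T, KTB, S5. The strongest is S5.

S5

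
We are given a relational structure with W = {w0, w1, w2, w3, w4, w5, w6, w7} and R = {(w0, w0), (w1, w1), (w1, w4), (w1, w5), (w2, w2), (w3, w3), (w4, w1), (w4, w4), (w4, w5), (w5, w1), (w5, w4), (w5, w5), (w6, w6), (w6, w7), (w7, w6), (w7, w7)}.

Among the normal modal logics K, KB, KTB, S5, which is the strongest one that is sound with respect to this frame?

Symmetric (axiom B): yes — every pair in R has its reverse in R.
Reflexive (axiom T): yes — every world is R-related to itself.
Euclidean (axiom 5): yes — any two successors of a common world are R-related.
So F validates K, KB, KTB, S5. The strongest is S5.

S5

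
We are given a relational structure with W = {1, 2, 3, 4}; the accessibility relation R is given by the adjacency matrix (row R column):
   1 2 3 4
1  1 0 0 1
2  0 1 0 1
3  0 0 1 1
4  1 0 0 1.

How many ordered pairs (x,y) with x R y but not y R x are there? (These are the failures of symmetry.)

Enumerating: (2,4), (3,4).

2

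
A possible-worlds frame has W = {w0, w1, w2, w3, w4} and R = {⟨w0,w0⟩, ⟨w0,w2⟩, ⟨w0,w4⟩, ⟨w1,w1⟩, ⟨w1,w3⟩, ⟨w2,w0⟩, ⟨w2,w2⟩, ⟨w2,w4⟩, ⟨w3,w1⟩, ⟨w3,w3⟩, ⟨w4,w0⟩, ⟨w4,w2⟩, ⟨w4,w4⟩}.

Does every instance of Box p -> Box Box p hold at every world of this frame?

Yes

By correspondence theory, 4 is valid on a frame iff R is transitive.
Transitive: yes — every two-step R-path is closed by a direct edge.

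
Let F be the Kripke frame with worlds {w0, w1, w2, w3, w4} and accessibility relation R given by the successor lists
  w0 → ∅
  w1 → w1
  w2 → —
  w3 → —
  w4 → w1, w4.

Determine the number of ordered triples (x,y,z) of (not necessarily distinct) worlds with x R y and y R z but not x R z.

0

R is transitive; there are no such tuples.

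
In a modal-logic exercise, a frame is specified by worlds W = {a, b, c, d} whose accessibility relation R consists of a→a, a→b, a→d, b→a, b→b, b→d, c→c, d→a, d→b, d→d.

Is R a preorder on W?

Reflexive: yes — every world is R-related to itself.
Transitive: yes — every two-step R-path is closed by a direct edge.
So R is a preorder.

Yes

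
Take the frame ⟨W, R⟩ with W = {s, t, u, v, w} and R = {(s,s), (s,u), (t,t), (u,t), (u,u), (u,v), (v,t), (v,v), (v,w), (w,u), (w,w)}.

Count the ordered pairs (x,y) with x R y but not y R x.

Enumerating: (s,u), (u,t), (u,v), (v,t), (v,w), (w,u).

6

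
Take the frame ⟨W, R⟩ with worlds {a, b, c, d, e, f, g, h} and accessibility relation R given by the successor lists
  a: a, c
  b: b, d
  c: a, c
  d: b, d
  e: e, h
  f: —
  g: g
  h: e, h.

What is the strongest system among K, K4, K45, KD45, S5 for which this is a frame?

Transitive (axiom 4): yes — every two-step R-path is closed by a direct edge.
Euclidean (axiom 5): yes — any two successors of a common world are R-related.
Serial (axiom D): no — f has no R-successor.
Reflexive (axiom T): no — f is not related to itself.
So F validates K, K4, K45; KD45 would additionally require R to be serial. The strongest is K45.

K45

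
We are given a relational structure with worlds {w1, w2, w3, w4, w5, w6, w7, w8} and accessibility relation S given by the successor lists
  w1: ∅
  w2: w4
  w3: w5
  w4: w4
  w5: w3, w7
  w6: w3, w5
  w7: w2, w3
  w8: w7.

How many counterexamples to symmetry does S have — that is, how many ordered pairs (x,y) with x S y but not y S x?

Enumerating: (w2,w4), (w5,w7), (w6,w3), (w6,w5), (w7,w2), (w7,w3), (w8,w7).

7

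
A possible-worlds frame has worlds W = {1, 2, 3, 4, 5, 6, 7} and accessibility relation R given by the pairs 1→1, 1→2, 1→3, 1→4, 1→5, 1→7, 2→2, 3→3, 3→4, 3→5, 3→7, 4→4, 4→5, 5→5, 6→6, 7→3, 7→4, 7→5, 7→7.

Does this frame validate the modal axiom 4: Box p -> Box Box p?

Yes

By correspondence theory, 4 is valid on a frame iff R is transitive.
Transitive: yes — every two-step R-path is closed by a direct edge.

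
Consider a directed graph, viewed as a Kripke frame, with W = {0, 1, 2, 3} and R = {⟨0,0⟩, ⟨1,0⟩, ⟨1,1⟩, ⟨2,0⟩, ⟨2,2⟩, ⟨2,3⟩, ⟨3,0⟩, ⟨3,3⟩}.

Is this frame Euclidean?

No

Euclidean: no — 2 R 0 and 2 R 3, but not 0 R 3.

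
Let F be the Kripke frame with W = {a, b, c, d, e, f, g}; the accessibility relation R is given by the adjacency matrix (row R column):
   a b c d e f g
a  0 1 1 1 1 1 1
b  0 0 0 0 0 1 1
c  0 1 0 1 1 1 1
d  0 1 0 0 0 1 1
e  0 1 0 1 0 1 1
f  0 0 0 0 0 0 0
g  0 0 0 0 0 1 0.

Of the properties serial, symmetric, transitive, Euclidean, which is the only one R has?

Serial: no — f has no R-successor.
Symmetric: no — a R b but not b R a.
Transitive: yes — every two-step R-path is closed by a direct edge.
Euclidean: no — a R b and a R c, but not b R c.
Only transitive holds.

transitive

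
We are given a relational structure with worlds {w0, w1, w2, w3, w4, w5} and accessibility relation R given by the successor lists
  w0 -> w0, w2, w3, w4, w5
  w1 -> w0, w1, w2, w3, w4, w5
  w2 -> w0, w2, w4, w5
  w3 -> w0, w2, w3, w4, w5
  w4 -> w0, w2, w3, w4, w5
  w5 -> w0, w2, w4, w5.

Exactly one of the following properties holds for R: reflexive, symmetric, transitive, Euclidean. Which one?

Reflexive: yes — every world is R-related to itself.
Symmetric: no — w1 R w0 but not w0 R w1.
Transitive: no — w2 R w0 and w0 R w3, but not w2 R w3.
Euclidean: no — w0 R w2 and w0 R w3, but not w2 R w3.
Only reflexive holds.

reflexive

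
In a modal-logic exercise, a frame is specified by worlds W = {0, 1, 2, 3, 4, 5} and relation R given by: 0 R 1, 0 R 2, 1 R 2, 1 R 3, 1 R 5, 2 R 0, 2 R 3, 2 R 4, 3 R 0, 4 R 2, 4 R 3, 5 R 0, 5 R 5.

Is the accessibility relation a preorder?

Reflexive: no — 0 is not related to itself.
Transitive: no — 0 R 1 and 1 R 3, but not 0 R 3.
So R is not a preorder.

No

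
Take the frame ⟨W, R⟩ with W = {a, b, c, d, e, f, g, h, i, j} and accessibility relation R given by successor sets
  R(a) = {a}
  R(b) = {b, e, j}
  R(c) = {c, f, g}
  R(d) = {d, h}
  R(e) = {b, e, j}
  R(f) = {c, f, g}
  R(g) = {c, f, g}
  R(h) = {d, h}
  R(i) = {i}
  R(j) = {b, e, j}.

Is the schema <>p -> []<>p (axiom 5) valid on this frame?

Yes

By correspondence theory, 5 is valid on a frame iff R is Euclidean.
Euclidean: yes — any two successors of a common world are R-related.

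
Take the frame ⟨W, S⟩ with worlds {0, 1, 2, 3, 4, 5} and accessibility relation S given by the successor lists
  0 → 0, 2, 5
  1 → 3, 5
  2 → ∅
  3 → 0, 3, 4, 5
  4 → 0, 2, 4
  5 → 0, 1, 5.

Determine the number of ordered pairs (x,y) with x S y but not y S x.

Enumerating: (0,2), (1,3), (3,0), (3,4), (3,5), (4,0), (4,2).

7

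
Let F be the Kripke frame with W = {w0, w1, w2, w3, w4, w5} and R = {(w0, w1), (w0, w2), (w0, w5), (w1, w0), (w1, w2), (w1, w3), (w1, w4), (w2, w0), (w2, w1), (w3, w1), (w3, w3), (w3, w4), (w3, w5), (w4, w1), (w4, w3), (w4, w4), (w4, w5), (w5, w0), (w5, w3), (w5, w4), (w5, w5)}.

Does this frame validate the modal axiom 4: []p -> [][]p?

No

Axiom 4 corresponds to the accessibility relation being transitive.
Transitive: no — w0 R w1 and w1 R w3, but not w0 R w3.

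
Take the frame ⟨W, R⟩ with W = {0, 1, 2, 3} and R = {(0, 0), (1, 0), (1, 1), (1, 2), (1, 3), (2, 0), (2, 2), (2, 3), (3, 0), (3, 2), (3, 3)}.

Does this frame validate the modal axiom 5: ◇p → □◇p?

By correspondence theory, 5 is valid on a frame iff R is Euclidean.
Euclidean: no — 1 R 0 and 1 R 2, but not 0 R 2.

No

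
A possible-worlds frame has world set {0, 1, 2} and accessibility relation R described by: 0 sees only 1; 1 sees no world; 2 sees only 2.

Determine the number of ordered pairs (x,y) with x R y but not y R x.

1

Enumerating: (0,1).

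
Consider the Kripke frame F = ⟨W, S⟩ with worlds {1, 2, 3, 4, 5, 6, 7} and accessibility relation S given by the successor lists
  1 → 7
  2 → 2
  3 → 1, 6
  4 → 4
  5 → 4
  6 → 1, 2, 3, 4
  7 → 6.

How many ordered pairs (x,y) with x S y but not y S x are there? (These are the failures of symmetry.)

Enumerating: (1,7), (3,1), (5,4), (6,1), (6,2), (6,4), (7,6).

7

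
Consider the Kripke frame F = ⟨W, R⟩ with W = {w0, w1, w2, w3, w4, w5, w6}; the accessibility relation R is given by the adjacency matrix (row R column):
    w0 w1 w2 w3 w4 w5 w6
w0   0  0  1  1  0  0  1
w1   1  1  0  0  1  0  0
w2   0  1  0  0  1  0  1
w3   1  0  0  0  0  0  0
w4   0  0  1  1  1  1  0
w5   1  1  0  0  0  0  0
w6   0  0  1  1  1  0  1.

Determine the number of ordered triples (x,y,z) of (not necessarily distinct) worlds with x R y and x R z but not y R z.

Enumerating: (w0,w2,w2), (w0,w2,w3), (w0,w3,w2), (w0,w3,w3), (w0,w3,w6), (w1,w0,w0), (w1,w0,w1), (w1,w0,w4), (w1,w4,w0), (w1,w4,w1), (w2,w1,w6), (w2,w4,w1), … and 23 more.
Total: 35.

35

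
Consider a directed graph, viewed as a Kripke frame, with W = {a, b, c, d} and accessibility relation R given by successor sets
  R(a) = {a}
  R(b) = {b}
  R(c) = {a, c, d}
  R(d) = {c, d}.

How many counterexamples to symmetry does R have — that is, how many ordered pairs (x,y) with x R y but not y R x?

Enumerating: (c,a).

1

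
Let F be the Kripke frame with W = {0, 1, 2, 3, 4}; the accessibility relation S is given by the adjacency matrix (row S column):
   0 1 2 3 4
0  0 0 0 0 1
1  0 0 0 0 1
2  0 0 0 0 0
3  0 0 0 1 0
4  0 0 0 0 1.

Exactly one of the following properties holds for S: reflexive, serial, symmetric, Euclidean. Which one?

Reflexive: no — 0 is not related to itself.
Serial: no — 2 has no S-successor.
Symmetric: no — 0 S 4 but not 4 S 0.
Euclidean: yes — any two successors of a common world are S-related.
Only Euclidean holds.

Euclidean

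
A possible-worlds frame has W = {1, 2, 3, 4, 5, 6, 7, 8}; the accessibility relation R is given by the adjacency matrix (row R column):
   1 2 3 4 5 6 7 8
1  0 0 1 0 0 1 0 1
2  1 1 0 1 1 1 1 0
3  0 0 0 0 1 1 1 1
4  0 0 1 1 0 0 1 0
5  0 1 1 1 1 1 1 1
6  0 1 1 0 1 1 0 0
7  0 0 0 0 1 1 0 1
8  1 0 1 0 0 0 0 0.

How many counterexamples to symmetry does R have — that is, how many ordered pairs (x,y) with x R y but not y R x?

Enumerating: (1,3), (1,6), (2,1), (2,4), (2,7), (3,7), (4,3), (4,7), (5,4), (5,8), (7,6), (7,8).

12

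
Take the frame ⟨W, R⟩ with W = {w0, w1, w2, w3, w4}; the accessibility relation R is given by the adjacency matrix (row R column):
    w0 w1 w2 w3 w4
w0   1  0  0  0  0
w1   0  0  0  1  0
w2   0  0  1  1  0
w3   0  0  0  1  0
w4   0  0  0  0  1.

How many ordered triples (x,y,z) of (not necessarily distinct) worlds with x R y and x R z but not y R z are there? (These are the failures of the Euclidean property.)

Enumerating: (w2,w3,w2).

1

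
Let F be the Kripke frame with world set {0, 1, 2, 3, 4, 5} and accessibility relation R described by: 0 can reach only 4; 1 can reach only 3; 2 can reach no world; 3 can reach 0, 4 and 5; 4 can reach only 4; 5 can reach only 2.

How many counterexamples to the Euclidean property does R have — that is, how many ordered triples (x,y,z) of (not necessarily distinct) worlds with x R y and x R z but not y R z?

Enumerating: (1,3,3), (3,0,0), (3,0,5), (3,4,0), (3,4,5), (3,5,0), (3,5,4), (3,5,5), (5,2,2).

9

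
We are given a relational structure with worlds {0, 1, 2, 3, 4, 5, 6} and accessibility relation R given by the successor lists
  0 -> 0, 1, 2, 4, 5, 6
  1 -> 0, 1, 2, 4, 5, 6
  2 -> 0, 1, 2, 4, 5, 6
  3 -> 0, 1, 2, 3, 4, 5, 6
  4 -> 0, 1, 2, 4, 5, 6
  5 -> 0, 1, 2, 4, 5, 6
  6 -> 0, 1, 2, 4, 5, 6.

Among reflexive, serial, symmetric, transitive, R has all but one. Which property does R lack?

Reflexive: yes — every world is R-related to itself.
Serial: yes — every world has a successor (e.g. 0 R 0).
Symmetric: no — 3 R 0 but not 0 R 3.
Transitive: yes — every two-step R-path is closed by a direct edge.
Only symmetric fails.

symmetric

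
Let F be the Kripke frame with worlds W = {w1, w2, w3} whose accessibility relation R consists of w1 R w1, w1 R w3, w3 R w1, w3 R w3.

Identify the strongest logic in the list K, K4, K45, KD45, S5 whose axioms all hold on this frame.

K45

Transitive (axiom 4): yes — every two-step R-path is closed by a direct edge.
Euclidean (axiom 5): yes — any two successors of a common world are R-related.
Serial (axiom D): no — w2 has no R-successor.
Reflexive (axiom T): no — w2 is not related to itself.
So F validates K, K4, K45; KD45 would additionally require R to be serial. The strongest is K45.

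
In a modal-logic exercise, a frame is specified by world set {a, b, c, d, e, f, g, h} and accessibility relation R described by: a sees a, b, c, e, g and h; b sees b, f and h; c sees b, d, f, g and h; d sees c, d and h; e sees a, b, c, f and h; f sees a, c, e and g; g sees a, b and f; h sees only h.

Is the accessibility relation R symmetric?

Symmetric: no — a R b but not b R a.

No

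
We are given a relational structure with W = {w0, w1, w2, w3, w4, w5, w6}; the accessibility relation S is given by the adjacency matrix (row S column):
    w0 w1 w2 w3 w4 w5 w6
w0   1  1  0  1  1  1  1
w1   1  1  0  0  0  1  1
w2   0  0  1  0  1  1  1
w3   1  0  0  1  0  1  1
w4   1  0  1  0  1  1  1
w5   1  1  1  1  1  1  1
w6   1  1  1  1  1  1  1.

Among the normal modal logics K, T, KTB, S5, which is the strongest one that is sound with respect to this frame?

KTB

Reflexive (axiom T): yes — every world is S-related to itself.
Symmetric (axiom B): yes — every pair in S has its reverse in S.
Euclidean (axiom 5): no — w0 S w1 and w0 S w3, but not w1 S w3.
So F validates K, T, KTB; S5 would additionally require S to be Euclidean. The strongest is KTB.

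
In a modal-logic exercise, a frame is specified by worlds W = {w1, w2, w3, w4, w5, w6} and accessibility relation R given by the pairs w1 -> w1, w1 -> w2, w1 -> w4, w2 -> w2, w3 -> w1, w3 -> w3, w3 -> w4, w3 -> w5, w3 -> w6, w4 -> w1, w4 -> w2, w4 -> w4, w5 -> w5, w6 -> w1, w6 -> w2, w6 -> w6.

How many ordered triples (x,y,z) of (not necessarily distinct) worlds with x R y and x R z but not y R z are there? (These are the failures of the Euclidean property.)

20

Enumerating: (w1,w2,w1), (w1,w2,w4), (w3,w1,w3), (w3,w1,w5), (w3,w1,w6), (w3,w4,w3), (w3,w4,w5), (w3,w4,w6), (w3,w5,w1), (w3,w5,w3), (w3,w5,w4), (w3,w5,w6), … and 8 more.
Total: 20.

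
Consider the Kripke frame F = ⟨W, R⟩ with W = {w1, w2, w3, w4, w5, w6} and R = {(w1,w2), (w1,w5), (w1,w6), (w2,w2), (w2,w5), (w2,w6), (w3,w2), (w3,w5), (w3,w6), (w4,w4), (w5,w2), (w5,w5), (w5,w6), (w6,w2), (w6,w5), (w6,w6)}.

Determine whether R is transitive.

Yes

Transitive: yes — every two-step R-path is closed by a direct edge.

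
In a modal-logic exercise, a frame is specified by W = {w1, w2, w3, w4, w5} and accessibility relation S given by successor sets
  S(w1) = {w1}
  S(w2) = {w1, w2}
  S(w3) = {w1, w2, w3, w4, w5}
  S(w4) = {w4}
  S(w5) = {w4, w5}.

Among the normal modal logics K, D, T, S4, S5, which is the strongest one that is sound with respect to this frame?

S4

Serial (axiom D): yes — every world has a successor (e.g. w1 S w1).
Reflexive (axiom T): yes — every world is S-related to itself.
Transitive (axiom 4): yes — every two-step S-path is closed by a direct edge.
Euclidean (axiom 5): no — w3 S w1 and w3 S w2, but not w1 S w2.
So F validates K, D, T, S4; S5 would additionally require S to be Euclidean. The strongest is S4.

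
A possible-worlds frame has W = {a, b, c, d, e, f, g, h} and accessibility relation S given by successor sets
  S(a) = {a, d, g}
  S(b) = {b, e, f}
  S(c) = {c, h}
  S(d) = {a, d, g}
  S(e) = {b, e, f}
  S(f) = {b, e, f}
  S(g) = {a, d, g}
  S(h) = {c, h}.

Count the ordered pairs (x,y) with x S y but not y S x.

S is symmetric; there are no such tuples.

0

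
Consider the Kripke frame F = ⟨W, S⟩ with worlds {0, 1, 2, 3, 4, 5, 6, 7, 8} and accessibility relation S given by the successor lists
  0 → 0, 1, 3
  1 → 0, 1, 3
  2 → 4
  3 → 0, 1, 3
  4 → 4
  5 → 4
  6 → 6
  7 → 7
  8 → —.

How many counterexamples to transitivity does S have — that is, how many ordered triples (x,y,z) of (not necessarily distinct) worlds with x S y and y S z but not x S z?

S is transitive; there are no such tuples.

0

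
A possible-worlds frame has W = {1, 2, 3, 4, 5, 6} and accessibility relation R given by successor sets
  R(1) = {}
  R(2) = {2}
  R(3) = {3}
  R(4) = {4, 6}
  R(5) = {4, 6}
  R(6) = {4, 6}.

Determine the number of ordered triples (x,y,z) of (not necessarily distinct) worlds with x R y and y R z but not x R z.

0

R is transitive; there are no such tuples.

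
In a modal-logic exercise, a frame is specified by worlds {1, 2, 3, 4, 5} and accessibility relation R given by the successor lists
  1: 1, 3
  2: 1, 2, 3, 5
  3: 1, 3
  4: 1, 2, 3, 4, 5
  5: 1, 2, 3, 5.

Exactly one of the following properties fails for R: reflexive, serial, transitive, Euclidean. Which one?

Euclidean

Reflexive: yes — every world is R-related to itself.
Serial: yes — every world has a successor (e.g. 1 R 1).
Transitive: yes — every two-step R-path is closed by a direct edge.
Euclidean: no — 2 R 1 and 2 R 5, but not 1 R 5.
Only Euclidean fails.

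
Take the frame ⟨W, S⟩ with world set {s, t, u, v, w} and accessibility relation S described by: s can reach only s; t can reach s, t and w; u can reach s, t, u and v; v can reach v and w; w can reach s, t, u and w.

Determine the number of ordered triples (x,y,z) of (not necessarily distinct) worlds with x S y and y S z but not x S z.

Enumerating: (t,w,u), (u,t,w), (u,v,w), (v,w,s), (v,w,t), (v,w,u), (w,u,v).

7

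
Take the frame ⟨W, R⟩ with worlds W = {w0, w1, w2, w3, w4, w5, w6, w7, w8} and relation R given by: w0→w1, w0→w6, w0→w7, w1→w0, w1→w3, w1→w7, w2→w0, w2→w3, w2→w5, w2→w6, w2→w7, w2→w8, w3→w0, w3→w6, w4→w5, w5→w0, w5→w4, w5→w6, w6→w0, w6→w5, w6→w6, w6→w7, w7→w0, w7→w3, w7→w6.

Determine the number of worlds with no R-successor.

Enumerating: w8.

1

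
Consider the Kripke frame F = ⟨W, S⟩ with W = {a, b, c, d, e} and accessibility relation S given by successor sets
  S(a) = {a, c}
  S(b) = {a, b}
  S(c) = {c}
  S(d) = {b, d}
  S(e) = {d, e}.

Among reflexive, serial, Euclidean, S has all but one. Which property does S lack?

Euclidean

Reflexive: yes — every world is S-related to itself.
Serial: yes — every world has a successor (e.g. a S a).
Euclidean: no — a S c and a S a, but not c S a.
Only Euclidean fails.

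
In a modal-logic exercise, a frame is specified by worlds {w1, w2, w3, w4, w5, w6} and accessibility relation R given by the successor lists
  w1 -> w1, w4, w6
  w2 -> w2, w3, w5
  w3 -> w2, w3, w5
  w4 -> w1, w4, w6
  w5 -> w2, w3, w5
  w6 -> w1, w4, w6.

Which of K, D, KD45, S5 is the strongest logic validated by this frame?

S5

Serial (axiom D): yes — every world has a successor (e.g. w1 R w1).
Euclidean (axiom 5): yes — any two successors of a common world are R-related.
Transitive (axiom 4): yes — every two-step R-path is closed by a direct edge.
Reflexive (axiom T): yes — every world is R-related to itself.
So F validates K, D, KD45, S5. The strongest is S5.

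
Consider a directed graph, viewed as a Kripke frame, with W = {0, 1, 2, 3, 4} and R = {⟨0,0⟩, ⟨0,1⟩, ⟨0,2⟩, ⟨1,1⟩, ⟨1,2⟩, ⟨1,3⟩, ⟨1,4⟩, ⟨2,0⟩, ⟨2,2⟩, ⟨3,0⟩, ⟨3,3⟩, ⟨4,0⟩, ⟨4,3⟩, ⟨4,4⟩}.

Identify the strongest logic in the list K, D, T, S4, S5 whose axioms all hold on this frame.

T

Serial (axiom D): yes — every world has a successor (e.g. 0 R 0).
Reflexive (axiom T): yes — every world is R-related to itself.
Transitive (axiom 4): no — 0 R 1 and 1 R 3, but not 0 R 3.
Euclidean (axiom 5): no — 0 R 2 and 0 R 1, but not 2 R 1.
So F validates K, D, T; S4 would additionally require R to be transitive. The strongest is T.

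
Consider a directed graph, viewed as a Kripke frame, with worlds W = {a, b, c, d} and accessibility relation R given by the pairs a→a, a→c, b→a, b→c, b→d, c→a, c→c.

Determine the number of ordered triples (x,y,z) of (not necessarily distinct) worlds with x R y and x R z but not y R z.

5

Enumerating: (b,a,d), (b,c,d), (b,d,a), (b,d,c), (b,d,d).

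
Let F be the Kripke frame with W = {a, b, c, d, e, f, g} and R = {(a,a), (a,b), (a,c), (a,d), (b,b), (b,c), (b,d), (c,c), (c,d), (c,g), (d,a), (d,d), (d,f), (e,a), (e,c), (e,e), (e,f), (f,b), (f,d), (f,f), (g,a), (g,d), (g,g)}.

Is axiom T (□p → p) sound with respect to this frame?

The schema T characterises exactly the reflexive frames.
Reflexive: yes — every world is R-related to itself.

Yes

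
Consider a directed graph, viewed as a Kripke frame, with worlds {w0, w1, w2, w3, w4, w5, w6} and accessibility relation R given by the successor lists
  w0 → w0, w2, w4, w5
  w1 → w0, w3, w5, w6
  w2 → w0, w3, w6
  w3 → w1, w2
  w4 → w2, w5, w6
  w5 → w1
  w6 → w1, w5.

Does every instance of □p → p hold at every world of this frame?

No

The schema T characterises exactly the reflexive frames.
Reflexive: no — w1 is not related to itself.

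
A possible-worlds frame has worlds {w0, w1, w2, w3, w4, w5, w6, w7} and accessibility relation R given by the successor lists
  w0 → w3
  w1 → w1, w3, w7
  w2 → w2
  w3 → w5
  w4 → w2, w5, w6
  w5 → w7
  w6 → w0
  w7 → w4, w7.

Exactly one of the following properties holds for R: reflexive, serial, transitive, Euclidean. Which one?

Reflexive: no — w0 is not related to itself.
Serial: yes — every world has a successor (e.g. w0 R w3).
Transitive: no — w0 R w3 and w3 R w5, but not w0 R w5.
Euclidean: no — w1 R w3 and w1 R w7, but not w3 R w7.
Only serial holds.

serial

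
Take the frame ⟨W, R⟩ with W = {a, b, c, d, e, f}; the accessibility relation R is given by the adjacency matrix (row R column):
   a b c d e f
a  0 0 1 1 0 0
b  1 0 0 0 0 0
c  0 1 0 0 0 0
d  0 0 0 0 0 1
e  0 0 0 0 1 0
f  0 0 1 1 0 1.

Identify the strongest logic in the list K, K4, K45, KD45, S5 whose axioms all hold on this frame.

K

Transitive (axiom 4): no — a R c and c R b, but not a R b.
Euclidean (axiom 5): no — a R c and a R d, but not c R d.
Serial (axiom D): yes — every world has a successor (e.g. a R c).
Reflexive (axiom T): no — a is not related to itself.
So F validates K; K4 would additionally require R to be transitive. The strongest is K.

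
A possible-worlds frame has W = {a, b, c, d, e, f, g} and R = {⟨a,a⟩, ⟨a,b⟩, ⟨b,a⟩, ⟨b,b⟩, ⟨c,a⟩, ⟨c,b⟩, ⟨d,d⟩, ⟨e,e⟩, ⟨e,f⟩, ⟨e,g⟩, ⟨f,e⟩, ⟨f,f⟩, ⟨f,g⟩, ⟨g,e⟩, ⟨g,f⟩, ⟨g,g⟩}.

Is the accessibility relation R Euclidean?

Yes

Euclidean: yes — any two successors of a common world are R-related.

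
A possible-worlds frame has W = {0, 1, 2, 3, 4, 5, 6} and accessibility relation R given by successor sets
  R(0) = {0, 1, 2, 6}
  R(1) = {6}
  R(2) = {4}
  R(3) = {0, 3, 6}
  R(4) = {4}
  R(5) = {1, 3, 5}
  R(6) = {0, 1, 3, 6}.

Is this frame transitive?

No

Transitive: no — 0 R 2 and 2 R 4, but not 0 R 4.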